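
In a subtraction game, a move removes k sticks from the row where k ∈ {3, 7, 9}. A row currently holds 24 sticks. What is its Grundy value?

Grundy values for subtraction set {3, 7, 9}:
k:     0  1  2  3  4  5  6  7  8  9 10 11 12 13 14 15 16 17 18 19 20 21 22 23 24
g(k):  0  0  0  1  1  1  0  2  2  1  3  3  0  2  0  1  0  1  0  1  0  1  0  1  0
So g(24) = 0.

0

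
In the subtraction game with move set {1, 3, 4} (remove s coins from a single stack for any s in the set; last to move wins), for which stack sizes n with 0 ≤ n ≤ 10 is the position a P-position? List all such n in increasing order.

Compute g(0), g(1), … for moves {1, 3, 4}:
k:     0  1  2  3  4  5  6  7  8  9 10
g(k):  0  1  0  1  2  3  2  0  1  0  1
The P-positions (g = 0) in 0..10 are 0, 2, 7, 9.

0, 2, 7, 9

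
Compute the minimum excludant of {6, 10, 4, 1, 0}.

The values 0, 1 are all present; 2 is the first non-negative integer missing from the set.

2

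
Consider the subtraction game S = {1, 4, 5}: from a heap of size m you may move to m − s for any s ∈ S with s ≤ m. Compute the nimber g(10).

Grundy values for subtraction set {1, 4, 5}:
k:     0  1  2  3  4  5  6  7  8  9 10
g(k):  0  1  0  1  2  3  2  3  0  1  0
So g(10) = 0.

0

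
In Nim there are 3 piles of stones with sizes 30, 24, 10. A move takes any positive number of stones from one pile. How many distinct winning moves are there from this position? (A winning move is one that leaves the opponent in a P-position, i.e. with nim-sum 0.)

In binary:
  11110  (30)
  11000  (24)
  01010  (10)
  -----
  01100  (12)
The overall nim-sum is X = 12. A pile of size p has a winning move iff p XOR X < p (reduce it to p XOR X).
  30: 30 XOR 12 = 18 < 30 — winning move (to 18).
  24: 24 XOR 12 = 20 < 24 — winning move (to 20).
  10: 10 XOR 12 = 6 < 10 — winning move (to 6).
That gives 3 winning moves.

3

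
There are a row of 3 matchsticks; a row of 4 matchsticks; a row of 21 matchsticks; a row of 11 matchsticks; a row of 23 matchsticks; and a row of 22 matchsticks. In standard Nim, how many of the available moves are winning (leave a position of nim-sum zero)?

In binary:
  00011  (3)
  00100  (4)
  10101  (21)
  01011  (11)
  10111  (23)
  10110  (22)
  -----
  11000  (24)
The overall nim-sum is X = 24. A row of size p has a winning move iff p XOR X < p (reduce it to p XOR X).
  3: 3 XOR 24 = 27 ≥ 3 — no move.
  4: 4 XOR 24 = 28 ≥ 4 — no move.
  21: 21 XOR 24 = 13 < 21 — winning move (to 13).
  11: 11 XOR 24 = 19 ≥ 11 — no move.
  23: 23 XOR 24 = 15 < 23 — winning move (to 15).
  22: 22 XOR 24 = 14 < 22 — winning move (to 14).
That gives 3 winning moves.

3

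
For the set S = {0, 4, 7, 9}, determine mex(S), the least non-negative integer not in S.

0 is in the set but 1 is not, so the mex is 1.

1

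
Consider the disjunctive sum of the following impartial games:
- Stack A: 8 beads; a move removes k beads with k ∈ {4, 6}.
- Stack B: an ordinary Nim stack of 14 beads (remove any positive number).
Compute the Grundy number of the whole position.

Build the Grundy sequence for stack A with g(k) = mex{g(k−s) : s ∈ {4, 6}, s ≤ k}:
g(0) = mex{} = 0
g(1) = mex{} = 0
g(2) = mex{} = 0
g(3) = mex{} = 0
g(4) = mex{0} = 1
g(5) = mex{0} = 1
g(6) = mex{0} = 1
g(7) = mex{0} = 1
g(8) = mex{0,1} = 2
So g(8) = 2.
Stack B is a plain Nim stack of size 14, so its Grundy value is 14.
The value of a disjunctive sum is the nim-sum of the parts.
Combined value = 2 ⊕ 14 = 12.

12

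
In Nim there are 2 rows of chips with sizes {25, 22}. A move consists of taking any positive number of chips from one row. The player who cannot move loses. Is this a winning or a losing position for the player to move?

Winning position

Compute the nim-sum pairwise:
25 XOR 22 = 15
The nim-sum is 15 ≠ 0, so this is an N-position: the player to move can win.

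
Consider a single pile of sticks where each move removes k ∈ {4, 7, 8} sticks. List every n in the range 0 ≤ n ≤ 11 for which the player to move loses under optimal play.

0, 1, 2, 3

Grundy values for subtraction set {4, 7, 8}:
k:     0  1  2  3  4  5  6  7  8  9 10 11
g(k):  0  0  0  0  1  1  1  1  2  2  2  2
The P-positions (g = 0) in 0..11 are 0, 1, 2, 3.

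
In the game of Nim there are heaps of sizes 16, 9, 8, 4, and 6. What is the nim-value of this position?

19

Bitwise XOR of the heap sizes:
  10000  (16)
  01001  (9)
  01000  (8)
  00100  (4)
  00110  (6)
  -----
  10011  (19)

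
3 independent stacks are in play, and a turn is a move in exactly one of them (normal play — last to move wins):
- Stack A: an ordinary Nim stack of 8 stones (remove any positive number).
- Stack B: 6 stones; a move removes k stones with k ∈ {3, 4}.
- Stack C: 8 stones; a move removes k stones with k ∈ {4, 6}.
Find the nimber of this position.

Stack A is a plain Nim stack of size 8, so its Grundy value is 8.
Build the Grundy sequence for stack B with g(k) = mex{g(k−s) : s ∈ {3, 4}, s ≤ k}:
k:     0  1  2  3  4  5  6
g(k):  0  0  0  1  1  1  2
So g(6) = 2.
For stack C, compute g(0), g(1), … with moves {4, 6}:
k:     0  1  2  3  4  5  6  7  8
g(k):  0  0  0  0  1  1  1  1  2
So g(8) = 2.
By the Sprague-Grundy theorem, the Grundy value of a sum of independent games is the XOR of the component values.
Combined value = 8 ⊕ 2 ⊕ 2 = 8.

8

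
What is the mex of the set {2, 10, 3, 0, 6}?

0 is in the set but 1 is not, so the mex is 1.

1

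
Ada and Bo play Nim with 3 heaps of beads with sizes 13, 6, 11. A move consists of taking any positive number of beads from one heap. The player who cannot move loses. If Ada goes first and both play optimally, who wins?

Bo wins

Nim-sum: 13 ^ 6 ^ 11 = 0.
The nim-sum is 0, so this is a P-position: the player to move is in a losing position under optimal play; Ada is about to move from it and so loses — Bo wins.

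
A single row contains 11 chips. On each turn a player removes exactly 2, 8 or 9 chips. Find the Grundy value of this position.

Build the Grundy sequence with g(k) = mex{g(k−s) : s ∈ {2, 8, 9}, s ≤ k}:
k:     0  1  2  3  4  5  6  7  8  9 10 11
g(k):  0  0  1  1  0  0  1  1  2  2  3  0
So g(11) = 0.

0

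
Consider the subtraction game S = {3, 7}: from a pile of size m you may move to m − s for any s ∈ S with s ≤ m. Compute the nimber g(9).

1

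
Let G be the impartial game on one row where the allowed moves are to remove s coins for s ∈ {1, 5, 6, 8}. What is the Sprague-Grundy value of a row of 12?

1

Grundy values for subtraction set {1, 5, 6, 8}:
g(0) = mex{} = 0
g(1) = mex{0} = 1
g(2) = mex{1} = 0
g(3) = mex{0} = 1
g(4) = mex{1} = 0
g(5) = mex{0} = 1
g(6) = mex{0,1} = 2
g(7) = mex{0,1,2} = 3
g(8) = mex{0,1,3} = 2
g(9) = mex{0,1,2} = 3
g(10) = mex{0,1,3} = 2
g(11) = mex{1,2} = 0
g(12) = mex{0,2,3} = 1
So g(12) = 1.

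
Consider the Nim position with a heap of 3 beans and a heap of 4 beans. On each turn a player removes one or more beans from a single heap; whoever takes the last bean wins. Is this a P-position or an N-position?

N-position

Write each in binary and XOR column by column:
  011  (3)
  100  (4)
  ---
  111  (7)
The nim-sum is 7 ≠ 0, so this is an N-position: the player to move can win.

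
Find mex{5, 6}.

0 is not in the set, so the mex is 0.

0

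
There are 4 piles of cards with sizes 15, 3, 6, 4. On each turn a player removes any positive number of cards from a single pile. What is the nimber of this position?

14

Compute the nim-sum pairwise:
15 ⊕ 3 = 12
12 ⊕ 6 = 10
10 ⊕ 4 = 14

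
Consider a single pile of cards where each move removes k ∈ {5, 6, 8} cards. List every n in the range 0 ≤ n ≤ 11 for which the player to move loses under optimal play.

0, 1, 2, 3, 4

Build the Grundy sequence with g(k) = mex{g(k−s) : s ∈ {5, 6, 8}, s ≤ k}:
g(0) = mex{} = 0
g(1) = mex{} = 0
g(2) = mex{} = 0
g(3) = mex{} = 0
g(4) = mex{} = 0
g(5) = mex{0} = 1
g(6) = mex{0} = 1
g(7) = mex{0} = 1
g(8) = mex{0} = 1
g(9) = mex{0} = 1
g(10) = mex{0,1} = 2
g(11) = mex{0,1} = 2
The P-positions (g = 0) in 0..11 are 0, 1, 2, 3, 4.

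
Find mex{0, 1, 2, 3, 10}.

4

The values 0, 1, 2, 3 are all present; 4 is the first non-negative integer missing from the set.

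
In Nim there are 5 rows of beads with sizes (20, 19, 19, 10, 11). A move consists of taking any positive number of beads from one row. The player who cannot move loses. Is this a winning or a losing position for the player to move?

Nim-sum: 20 XOR 19 XOR 19 XOR 10 XOR 11 = 21.
The nim-sum is 21 ≠ 0, so this is an N-position: the player to move can win.

Winning position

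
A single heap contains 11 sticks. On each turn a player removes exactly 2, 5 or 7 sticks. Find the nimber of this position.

3

Grundy values for subtraction set {2, 5, 7}:
g(0) = mex{} = 0
g(1) = mex{} = 0
g(2) = mex{0} = 1
g(3) = mex{0} = 1
g(4) = mex{1} = 0
g(5) = mex{0,1} = 2
g(6) = mex{0} = 1
g(7) = mex{0,1,2} = 3
g(8) = mex{0,1} = 2
g(9) = mex{0,1,3} = 2
g(10) = mex{1,2} = 0
g(11) = mex{0,1,2} = 3
So g(11) = 3.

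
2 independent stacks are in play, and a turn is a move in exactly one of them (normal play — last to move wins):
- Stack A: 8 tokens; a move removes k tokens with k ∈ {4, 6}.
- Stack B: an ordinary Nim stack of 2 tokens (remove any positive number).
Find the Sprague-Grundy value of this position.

Grundy values for stack A (subtraction set {4, 6}):
k:     0  1  2  3  4  5  6  7  8
g(k):  0  0  0  0  1  1  1  1  2
So g(8) = 2.
Stack B is a plain Nim stack of size 2, so its Grundy value is 2.
The value of a disjunctive sum is the nim-sum of the parts.
Combined value = 2 XOR 2 = 0.

0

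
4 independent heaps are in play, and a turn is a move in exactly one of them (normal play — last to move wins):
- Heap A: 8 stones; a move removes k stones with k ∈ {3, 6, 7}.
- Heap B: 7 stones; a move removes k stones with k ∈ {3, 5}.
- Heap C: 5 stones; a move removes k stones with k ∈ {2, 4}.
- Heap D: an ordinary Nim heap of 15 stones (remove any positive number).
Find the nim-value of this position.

Grundy values for heap A (subtraction set {3, 6, 7}):
k:     0  1  2  3  4  5  6  7  8
g(k):  0  0  0  1  1  1  2  2  2
So g(8) = 2.
Grundy values for heap B (subtraction set {3, 5}):
k:     0  1  2  3  4  5  6  7
g(k):  0  0  0  1  1  1  2  2
So g(7) = 2.
Grundy values for heap C (subtraction set {2, 4}):
g(0) = mex{} = 0
g(1) = mex{} = 0
g(2) = mex{0} = 1
g(3) = mex{0} = 1
g(4) = mex{0,1} = 2
g(5) = mex{0,1} = 2
So g(5) = 2.
Heap D is a plain Nim heap of size 15, so its Grundy value is 15.
By the Sprague-Grundy theorem, the Grundy value of a sum of independent games is the XOR of the component values.
Combined value = 2 ⊕ 2 ⊕ 2 ⊕ 15 = 13.

13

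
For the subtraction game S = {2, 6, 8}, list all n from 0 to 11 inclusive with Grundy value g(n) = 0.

Compute g(0), g(1), … for moves {2, 6, 8}:
g(0) = mex{} = 0
g(1) = mex{} = 0
g(2) = mex{0} = 1
g(3) = mex{0} = 1
g(4) = mex{1} = 0
g(5) = mex{1} = 0
g(6) = mex{0} = 1
g(7) = mex{0} = 1
g(8) = mex{0,1} = 2
g(9) = mex{0,1} = 2
g(10) = mex{0,1,2} = 3
g(11) = mex{0,1,2} = 3
The P-positions (g = 0) in 0..11 are 0, 1, 4, 5.

0, 1, 4, 5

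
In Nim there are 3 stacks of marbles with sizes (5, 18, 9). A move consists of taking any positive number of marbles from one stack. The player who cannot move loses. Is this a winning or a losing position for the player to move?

Compute the nim-sum pairwise:
5 ^ 18 = 23
23 ^ 9 = 30
The nim-sum is 30 ≠ 0, so this is an N-position: the player to move can win.

Winning position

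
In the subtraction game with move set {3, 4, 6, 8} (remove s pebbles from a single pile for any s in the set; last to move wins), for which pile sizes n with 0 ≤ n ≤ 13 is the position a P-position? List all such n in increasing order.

Build the Grundy sequence with g(k) = mex{g(k−s) : s ∈ {3, 4, 6, 8}, s ≤ k}:
k:     0  1  2  3  4  5  6  7  8  9 10 11 12 13
g(k):  0  0  0  1  1  1  2  2  2  3  3  0  0  0
The P-positions (g = 0) in 0..13 are 0, 1, 2, 11, 12, 13.

0, 1, 2, 11, 12, 13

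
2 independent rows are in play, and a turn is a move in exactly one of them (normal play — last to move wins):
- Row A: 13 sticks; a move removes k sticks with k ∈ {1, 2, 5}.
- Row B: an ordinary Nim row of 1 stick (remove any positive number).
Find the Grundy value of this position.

Build the Grundy sequence for row A with g(k) = mex{g(k−s) : s ∈ {1, 2, 5}, s ≤ k}:
k:     0  1  2  3  4  5  6  7  8  9 10 11 12 13
g(k):  0  1  2  0  1  2  0  1  2  0  1  2  0  1
So g(13) = 1.
Row B is a plain Nim row of size 1, so its Grundy value is 1.
The value of a disjunctive sum is the nim-sum of the parts.
Combined value = 1 XOR 1 = 0.

0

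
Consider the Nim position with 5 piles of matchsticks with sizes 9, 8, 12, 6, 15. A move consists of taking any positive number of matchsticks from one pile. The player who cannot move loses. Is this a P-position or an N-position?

N-position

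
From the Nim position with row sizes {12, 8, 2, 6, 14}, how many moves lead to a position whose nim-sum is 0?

3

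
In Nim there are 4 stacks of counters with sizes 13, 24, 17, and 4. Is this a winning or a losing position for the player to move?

Losing position

In binary:
  01101  (13)
  11000  (24)
  10001  (17)
  00100  (4)
  -----
  00000  (0)
The nim-sum is 0, so this is a P-position: the player to move is in a losing position under optimal play.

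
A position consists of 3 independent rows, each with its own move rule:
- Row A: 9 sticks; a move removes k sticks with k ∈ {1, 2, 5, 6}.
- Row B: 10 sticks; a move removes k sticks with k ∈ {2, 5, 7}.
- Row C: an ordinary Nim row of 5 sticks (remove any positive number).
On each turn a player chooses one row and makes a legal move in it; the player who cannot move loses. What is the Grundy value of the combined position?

7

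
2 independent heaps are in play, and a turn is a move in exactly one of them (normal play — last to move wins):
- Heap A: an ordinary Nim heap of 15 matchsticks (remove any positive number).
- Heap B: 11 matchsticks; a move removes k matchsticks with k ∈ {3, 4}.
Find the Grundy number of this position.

14

Heap A is a plain Nim heap of size 15, so its Grundy value is 15.
For heap B, compute g(0), g(1), … with moves {3, 4}:
g(0) = mex{} = 0
g(1) = mex{} = 0
g(2) = mex{} = 0
g(3) = mex{0} = 1
g(4) = mex{0} = 1
g(5) = mex{0} = 1
g(6) = mex{0,1} = 2
g(7) = mex{1} = 0
g(8) = mex{1} = 0
g(9) = mex{1,2} = 0
g(10) = mex{0,2} = 1
g(11) = mex{0} = 1
So g(11) = 1.
The value of a disjunctive sum is the nim-sum of the parts.
Combined value = 15 ⊕ 1 = 14.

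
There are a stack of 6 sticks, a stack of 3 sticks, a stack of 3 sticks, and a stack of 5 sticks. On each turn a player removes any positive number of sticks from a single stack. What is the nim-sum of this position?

Compute the nim-sum pairwise:
6 ^ 3 = 5
5 ^ 3 = 6
6 ^ 5 = 3

3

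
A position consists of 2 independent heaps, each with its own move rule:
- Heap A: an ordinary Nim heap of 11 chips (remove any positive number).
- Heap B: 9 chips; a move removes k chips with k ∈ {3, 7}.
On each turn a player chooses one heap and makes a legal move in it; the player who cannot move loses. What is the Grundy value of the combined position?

Heap A is a plain Nim heap of size 11, so its Grundy value is 11.
Grundy values for heap B (subtraction set {3, 7}):
k:     0  1  2  3  4  5  6  7  8  9
g(k):  0  0  0  1  1  1  0  2  2  1
So g(9) = 1.
The value of a disjunctive sum is the nim-sum of the parts.
Combined value = 11 ⊕ 1 = 10.

10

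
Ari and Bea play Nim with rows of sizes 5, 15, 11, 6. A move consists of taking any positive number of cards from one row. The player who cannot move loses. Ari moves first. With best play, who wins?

Ari wins

Compute the nim-sum pairwise:
5 ⊕ 15 = 10
10 ⊕ 11 = 1
1 ⊕ 6 = 7
The nim-sum is 7 ≠ 0, so this is an N-position: the player to move can win; Ari has a winning move.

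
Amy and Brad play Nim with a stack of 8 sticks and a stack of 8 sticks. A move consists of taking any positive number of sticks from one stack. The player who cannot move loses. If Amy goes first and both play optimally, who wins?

Brad wins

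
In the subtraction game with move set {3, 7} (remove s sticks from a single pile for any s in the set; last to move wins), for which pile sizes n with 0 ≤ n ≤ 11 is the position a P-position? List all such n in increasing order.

0, 1, 2, 6, 10, 11

Compute g(0), g(1), … for moves {3, 7}:
g(0) = mex{} = 0
g(1) = mex{} = 0
g(2) = mex{} = 0
g(3) = mex{0} = 1
g(4) = mex{0} = 1
g(5) = mex{0} = 1
g(6) = mex{1} = 0
g(7) = mex{0,1} = 2
g(8) = mex{0,1} = 2
g(9) = mex{0} = 1
g(10) = mex{1,2} = 0
g(11) = mex{1,2} = 0
The P-positions (g = 0) in 0..11 are 0, 1, 2, 6, 10, 11.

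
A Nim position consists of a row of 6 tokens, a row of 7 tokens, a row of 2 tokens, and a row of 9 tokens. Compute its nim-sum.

Nim-sum: 6 ^ 7 ^ 2 ^ 9 = 10.

10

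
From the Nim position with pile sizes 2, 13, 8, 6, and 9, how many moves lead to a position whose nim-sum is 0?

Compute the nim-sum pairwise:
2 ^ 13 = 15
15 ^ 8 = 7
7 ^ 6 = 1
1 ^ 9 = 8
The overall nim-sum is X = 8. A pile of size p has a winning move iff p XOR X < p (reduce it to p XOR X).
  2: 2 XOR 8 = 10 ≥ 2 — no move.
  13: 13 XOR 8 = 5 < 13 — winning move (to 5).
  8: 8 XOR 8 = 0 < 8 — winning move (to 0).
  6: 6 XOR 8 = 14 ≥ 6 — no move.
  9: 9 XOR 8 = 1 < 9 — winning move (to 1).
That gives 3 winning moves.

3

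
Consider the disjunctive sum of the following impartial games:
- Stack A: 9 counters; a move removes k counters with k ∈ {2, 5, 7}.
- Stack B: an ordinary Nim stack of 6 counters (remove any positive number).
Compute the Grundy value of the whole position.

4

Grundy values for stack A (subtraction set {2, 5, 7}):
g(0) = mex{} = 0
g(1) = mex{} = 0
g(2) = mex{0} = 1
g(3) = mex{0} = 1
g(4) = mex{1} = 0
g(5) = mex{0,1} = 2
g(6) = mex{0} = 1
g(7) = mex{0,1,2} = 3
g(8) = mex{0,1} = 2
g(9) = mex{0,1,3} = 2
So g(9) = 2.
Stack B is a plain Nim stack of size 6, so its Grundy value is 6.
By the Sprague-Grundy theorem, the Grundy value of a sum of independent games is the XOR of the component values.
Combined value = 2 XOR 6 = 4.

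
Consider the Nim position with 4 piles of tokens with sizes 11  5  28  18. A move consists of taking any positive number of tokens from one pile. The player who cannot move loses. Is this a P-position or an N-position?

Write each in binary and XOR column by column:
  01011  (11)
  00101  (5)
  11100  (28)
  10010  (18)
  -----
  00000  (0)
The nim-sum is 0, so this is a P-position: the player to move is in a losing position under optimal play.

P-position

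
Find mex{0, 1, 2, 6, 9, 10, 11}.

3

The values 0, 1, 2 are all present; 3 is the first non-negative integer missing from the set.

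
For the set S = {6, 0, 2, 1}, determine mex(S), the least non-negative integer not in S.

3

The values 0, 1, 2 are all present; 3 is the first non-negative integer missing from the set.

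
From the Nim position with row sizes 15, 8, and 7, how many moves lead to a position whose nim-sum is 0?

0

Compute the nim-sum pairwise:
15 XOR 8 = 7
7 XOR 7 = 0
The nim-sum is already 0, so every move leaves a nonzero nim-sum — there are no winning moves.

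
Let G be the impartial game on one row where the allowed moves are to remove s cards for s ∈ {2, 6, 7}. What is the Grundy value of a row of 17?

0

Build the Grundy sequence with g(k) = mex{g(k−s) : s ∈ {2, 6, 7}, s ≤ k}:
k:     0  1  2  3  4  5  6  7  8  9 10 11 12 13 14 15 16 17
g(k):  0  0  1  1  0  0  1  1  2  0  3  1  2  0  0  1  1  0
So g(17) = 0.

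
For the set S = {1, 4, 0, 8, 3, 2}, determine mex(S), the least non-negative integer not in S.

5

The values 0, 1, 2, 3, 4 are all present; 5 is the first non-negative integer missing from the set.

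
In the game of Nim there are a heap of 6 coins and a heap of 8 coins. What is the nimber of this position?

Nim-sum: 6 ^ 8 = 14.

14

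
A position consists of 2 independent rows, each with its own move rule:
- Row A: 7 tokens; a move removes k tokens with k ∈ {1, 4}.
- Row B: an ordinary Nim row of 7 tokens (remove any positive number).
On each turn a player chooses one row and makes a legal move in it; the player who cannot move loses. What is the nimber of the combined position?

7

Build the Grundy sequence for row A with g(k) = mex{g(k−s) : s ∈ {1, 4}, s ≤ k}:
g(0) = mex{} = 0
g(1) = mex{0} = 1
g(2) = mex{1} = 0
g(3) = mex{0} = 1
g(4) = mex{0,1} = 2
g(5) = mex{1,2} = 0
g(6) = mex{0} = 1
g(7) = mex{1} = 0
So g(7) = 0.
Row B is a plain Nim row of size 7, so its Grundy value is 7.
The value of a disjunctive sum is the nim-sum of the parts.
Combined value = 0 ⊕ 7 = 7.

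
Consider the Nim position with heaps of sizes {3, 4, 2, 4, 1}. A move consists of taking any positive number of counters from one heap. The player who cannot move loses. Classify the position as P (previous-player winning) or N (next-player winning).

Write each in binary and XOR column by column:
  011  (3)
  100  (4)
  010  (2)
  100  (4)
  001  (1)
  ---
  000  (0)
The nim-sum is 0, so this is a P-position: the player to move is in a losing position under optimal play.

P-position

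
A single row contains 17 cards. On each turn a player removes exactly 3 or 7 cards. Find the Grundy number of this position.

Compute g(0), g(1), … for moves {3, 7}:
k:     0  1  2  3  4  5  6  7  8  9 10 11 12 13 14 15 16 17
g(k):  0  0  0  1  1  1  0  2  2  1  0  0  0  1  1  1  0  2
So g(17) = 2.

2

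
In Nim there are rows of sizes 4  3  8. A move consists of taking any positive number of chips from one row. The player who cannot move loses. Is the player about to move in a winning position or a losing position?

In binary:
  0100  (4)
  0011  (3)
  1000  (8)
  ----
  1111  (15)
The nim-sum is 15 ≠ 0, so this is an N-position: the player to move can win.

Winning position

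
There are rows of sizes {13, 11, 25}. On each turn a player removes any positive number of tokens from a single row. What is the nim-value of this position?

31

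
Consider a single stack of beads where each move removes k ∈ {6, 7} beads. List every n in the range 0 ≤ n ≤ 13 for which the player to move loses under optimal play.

Grundy values for subtraction set {6, 7}:
g(0) = mex{} = 0
g(1) = mex{} = 0
g(2) = mex{} = 0
g(3) = mex{} = 0
g(4) = mex{} = 0
g(5) = mex{} = 0
g(6) = mex{0} = 1
g(7) = mex{0} = 1
g(8) = mex{0} = 1
g(9) = mex{0} = 1
g(10) = mex{0} = 1
g(11) = mex{0} = 1
g(12) = mex{0,1} = 2
g(13) = mex{1} = 0
The P-positions (g = 0) in 0..13 are 0, 1, 2, 3, 4, 5, 13.

0, 1, 2, 3, 4, 5, 13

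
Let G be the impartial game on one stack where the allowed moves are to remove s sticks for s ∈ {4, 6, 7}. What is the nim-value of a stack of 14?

0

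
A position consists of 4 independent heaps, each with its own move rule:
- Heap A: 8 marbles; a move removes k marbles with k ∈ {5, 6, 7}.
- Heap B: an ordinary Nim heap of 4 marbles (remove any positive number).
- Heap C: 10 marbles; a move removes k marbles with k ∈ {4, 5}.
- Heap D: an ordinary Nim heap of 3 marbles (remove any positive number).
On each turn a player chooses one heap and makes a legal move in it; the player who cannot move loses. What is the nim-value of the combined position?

Build the Grundy sequence for heap A with g(k) = mex{g(k−s) : s ∈ {5, 6, 7}, s ≤ k}:
g(0) = mex{} = 0
g(1) = mex{} = 0
g(2) = mex{} = 0
g(3) = mex{} = 0
g(4) = mex{} = 0
g(5) = mex{0} = 1
g(6) = mex{0} = 1
g(7) = mex{0} = 1
g(8) = mex{0} = 1
So g(8) = 1.
Heap B is a plain Nim heap of size 4, so its Grundy value is 4.
For heap C, compute g(0), g(1), … with moves {4, 5}:
g(0) = mex{} = 0
g(1) = mex{} = 0
g(2) = mex{} = 0
g(3) = mex{} = 0
g(4) = mex{0} = 1
g(5) = mex{0} = 1
g(6) = mex{0} = 1
g(7) = mex{0} = 1
g(8) = mex{0,1} = 2
g(9) = mex{1} = 0
g(10) = mex{1} = 0
So g(10) = 0.
Heap D is a plain Nim heap of size 3, so its Grundy value is 3.
The value of a disjunctive sum is the nim-sum of the parts.
Combined value = 1 XOR 4 XOR 0 XOR 3 = 6.

6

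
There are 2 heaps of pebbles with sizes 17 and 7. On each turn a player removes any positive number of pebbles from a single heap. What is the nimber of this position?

Nim-sum: 17 XOR 7 = 22.

22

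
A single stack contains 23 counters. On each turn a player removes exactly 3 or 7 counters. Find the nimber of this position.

1

Compute g(0), g(1), … for moves {3, 7}:
k:     0  1  2  3  4  5  6  7  8  9 10 11 12 13 14 15 16 17 18 19 20 21 22 23
g(k):  0  0  0  1  1  1  0  2  2  1  0  0  0  1  1  1  0  2  2  1  0  0  0  1
So g(23) = 1.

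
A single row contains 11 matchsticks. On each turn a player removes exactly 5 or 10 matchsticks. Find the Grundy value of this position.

Compute g(0), g(1), … for moves {5, 10}:
g(0) = mex{} = 0
g(1) = mex{} = 0
g(2) = mex{} = 0
g(3) = mex{} = 0
g(4) = mex{} = 0
g(5) = mex{0} = 1
g(6) = mex{0} = 1
g(7) = mex{0} = 1
g(8) = mex{0} = 1
g(9) = mex{0} = 1
g(10) = mex{0,1} = 2
g(11) = mex{0,1} = 2
So g(11) = 2.

2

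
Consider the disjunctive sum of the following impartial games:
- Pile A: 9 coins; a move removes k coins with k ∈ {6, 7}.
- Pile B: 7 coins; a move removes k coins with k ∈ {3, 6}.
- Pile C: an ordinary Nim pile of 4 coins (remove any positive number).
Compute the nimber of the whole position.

7

Build the Grundy sequence for pile A with g(k) = mex{g(k−s) : s ∈ {6, 7}, s ≤ k}:
k:     0  1  2  3  4  5  6  7  8  9
g(k):  0  0  0  0  0  0  1  1  1  1
So g(9) = 1.
Build the Grundy sequence for pile B with g(k) = mex{g(k−s) : s ∈ {3, 6}, s ≤ k}:
k:     0  1  2  3  4  5  6  7
g(k):  0  0  0  1  1  1  2  2
So g(7) = 2.
Pile C is a plain Nim pile of size 4, so its Grundy value is 4.
The value of a disjunctive sum is the nim-sum of the parts.
Combined value = 1 XOR 2 XOR 4 = 7.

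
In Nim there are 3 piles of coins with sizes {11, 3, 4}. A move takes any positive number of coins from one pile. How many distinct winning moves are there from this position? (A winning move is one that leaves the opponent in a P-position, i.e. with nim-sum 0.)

Compute the nim-sum pairwise:
11 ^ 3 = 8
8 ^ 4 = 12
The overall nim-sum is X = 12. A pile of size p has a winning move iff p XOR X < p (reduce it to p XOR X).
  11: 11 XOR 12 = 7 < 11 — winning move (to 7).
  3: 3 XOR 12 = 15 ≥ 3 — no move.
  4: 4 XOR 12 = 8 ≥ 4 — no move.
That gives 1 winning move.

1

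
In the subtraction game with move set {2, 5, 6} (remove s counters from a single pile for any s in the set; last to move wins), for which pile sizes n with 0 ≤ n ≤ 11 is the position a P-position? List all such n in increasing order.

0, 1, 4, 8, 11

Grundy values for subtraction set {2, 5, 6}:
k:     0  1  2  3  4  5  6  7  8  9 10 11
g(k):  0  0  1  1  0  2  1  3  0  2  1  0
The P-positions (g = 0) in 0..11 are 0, 1, 4, 8, 11.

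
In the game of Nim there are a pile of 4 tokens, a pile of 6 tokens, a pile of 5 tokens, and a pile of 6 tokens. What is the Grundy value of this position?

Nim-sum: 4 ⊕ 6 ⊕ 5 ⊕ 6 = 1.

1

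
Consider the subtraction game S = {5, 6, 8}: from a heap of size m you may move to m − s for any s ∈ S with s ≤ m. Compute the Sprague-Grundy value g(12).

2

Build the Grundy sequence with g(k) = mex{g(k−s) : s ∈ {5, 6, 8}, s ≤ k}:
g(0) = mex{} = 0
g(1) = mex{} = 0
g(2) = mex{} = 0
g(3) = mex{} = 0
g(4) = mex{} = 0
g(5) = mex{0} = 1
g(6) = mex{0} = 1
g(7) = mex{0} = 1
g(8) = mex{0} = 1
g(9) = mex{0} = 1
g(10) = mex{0,1} = 2
g(11) = mex{0,1} = 2
g(12) = mex{0,1} = 2
So g(12) = 2.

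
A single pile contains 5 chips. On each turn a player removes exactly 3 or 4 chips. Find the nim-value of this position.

Compute g(0), g(1), … for moves {3, 4}:
g(0) = mex{} = 0
g(1) = mex{} = 0
g(2) = mex{} = 0
g(3) = mex{0} = 1
g(4) = mex{0} = 1
g(5) = mex{0} = 1
So g(5) = 1.

1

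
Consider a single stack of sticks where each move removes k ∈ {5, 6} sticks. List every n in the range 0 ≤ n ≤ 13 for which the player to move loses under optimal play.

0, 1, 2, 3, 4, 11, 12, 13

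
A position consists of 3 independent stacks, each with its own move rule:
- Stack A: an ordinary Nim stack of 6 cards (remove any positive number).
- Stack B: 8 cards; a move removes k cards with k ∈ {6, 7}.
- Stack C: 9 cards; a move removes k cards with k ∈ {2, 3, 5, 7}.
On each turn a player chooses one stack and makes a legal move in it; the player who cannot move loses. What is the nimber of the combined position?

7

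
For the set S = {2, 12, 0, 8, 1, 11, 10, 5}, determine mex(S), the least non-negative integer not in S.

3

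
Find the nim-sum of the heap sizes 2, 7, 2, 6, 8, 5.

12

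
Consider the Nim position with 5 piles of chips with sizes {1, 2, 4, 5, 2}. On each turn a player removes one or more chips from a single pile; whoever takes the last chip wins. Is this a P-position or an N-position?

Compute the nim-sum pairwise:
1 ⊕ 2 = 3
3 ⊕ 4 = 7
7 ⊕ 5 = 2
2 ⊕ 2 = 0
The nim-sum is 0, so this is a P-position: the player to move is in a losing position under optimal play.

P-position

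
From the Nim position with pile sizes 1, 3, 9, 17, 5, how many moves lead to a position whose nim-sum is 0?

1

Compute the nim-sum pairwise:
1 ⊕ 3 = 2
2 ⊕ 9 = 11
11 ⊕ 17 = 26
26 ⊕ 5 = 31
The overall nim-sum is X = 31. A pile of size p has a winning move iff p XOR X < p (reduce it to p XOR X).
  1: 1 XOR 31 = 30 ≥ 1 — no move.
  3: 3 XOR 31 = 28 ≥ 3 — no move.
  9: 9 XOR 31 = 22 ≥ 9 — no move.
  17: 17 XOR 31 = 14 < 17 — winning move (to 14).
  5: 5 XOR 31 = 26 ≥ 5 — no move.
That gives 1 winning move.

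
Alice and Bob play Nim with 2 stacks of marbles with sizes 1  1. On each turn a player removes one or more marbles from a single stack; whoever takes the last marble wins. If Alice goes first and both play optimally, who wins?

Bob wins

Nim-sum: 1 ⊕ 1 = 0.
The nim-sum is 0, so this is a P-position: the player to move is in a losing position under optimal play; Alice is about to move from it and so loses — Bob wins.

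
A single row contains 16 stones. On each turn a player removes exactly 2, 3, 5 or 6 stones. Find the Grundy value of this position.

Grundy values for subtraction set {2, 3, 5, 6}:
k:     0  1  2  3  4  5  6  7  8  9 10 11 12 13 14 15 16
g(k):  0  0  1  1  2  2  3  3  0  0  1  1  2  2  3  3  0
So g(16) = 0.

0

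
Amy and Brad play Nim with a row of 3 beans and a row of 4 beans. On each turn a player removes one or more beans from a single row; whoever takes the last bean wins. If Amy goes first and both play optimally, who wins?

Amy wins

Write each in binary and XOR column by column:
  011  (3)
  100  (4)
  ---
  111  (7)
The nim-sum is 7 ≠ 0, so this is an N-position: the player to move can win; Amy has a winning move.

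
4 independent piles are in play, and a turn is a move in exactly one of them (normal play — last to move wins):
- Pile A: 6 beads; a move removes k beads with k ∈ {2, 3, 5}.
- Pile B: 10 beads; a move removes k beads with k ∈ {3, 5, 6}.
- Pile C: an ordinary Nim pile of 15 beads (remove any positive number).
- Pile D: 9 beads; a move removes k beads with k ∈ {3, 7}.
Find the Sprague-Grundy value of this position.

13

Build the Grundy sequence for pile A with g(k) = mex{g(k−s) : s ∈ {2, 3, 5}, s ≤ k}:
g(0) = mex{} = 0
g(1) = mex{} = 0
g(2) = mex{0} = 1
g(3) = mex{0} = 1
g(4) = mex{0,1} = 2
g(5) = mex{0,1} = 2
g(6) = mex{0,1,2} = 3
So g(6) = 3.
Grundy values for pile B (subtraction set {3, 5, 6}):
k:     0  1  2  3  4  5  6  7  8  9 10
g(k):  0  0  0  1  1  1  2  2  2  0  0
So g(10) = 0.
Pile C is a plain Nim pile of size 15, so its Grundy value is 15.
Grundy values for pile D (subtraction set {3, 7}):
k:     0  1  2  3  4  5  6  7  8  9
g(k):  0  0  0  1  1  1  0  2  2  1
So g(9) = 1.
The value of a disjunctive sum is the nim-sum of the parts.
Combined value = 3 ⊕ 0 ⊕ 15 ⊕ 1 = 13.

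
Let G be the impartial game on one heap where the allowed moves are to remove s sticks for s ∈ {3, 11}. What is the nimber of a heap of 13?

2

Build the Grundy sequence with g(k) = mex{g(k−s) : s ∈ {3, 11}, s ≤ k}:
g(0) = mex{} = 0
g(1) = mex{} = 0
g(2) = mex{} = 0
g(3) = mex{0} = 1
g(4) = mex{0} = 1
g(5) = mex{0} = 1
g(6) = mex{1} = 0
g(7) = mex{1} = 0
g(8) = mex{1} = 0
g(9) = mex{0} = 1
g(10) = mex{0} = 1
g(11) = mex{0} = 1
g(12) = mex{0,1} = 2
g(13) = mex{0,1} = 2
So g(13) = 2.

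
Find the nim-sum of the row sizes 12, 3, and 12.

Nim-sum: 12 XOR 3 XOR 12 = 3.

3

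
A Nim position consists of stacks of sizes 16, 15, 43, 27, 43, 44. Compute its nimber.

Nim-sum: 16 XOR 15 XOR 43 XOR 27 XOR 43 XOR 44 = 40.

40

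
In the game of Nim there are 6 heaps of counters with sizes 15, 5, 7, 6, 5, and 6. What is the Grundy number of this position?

8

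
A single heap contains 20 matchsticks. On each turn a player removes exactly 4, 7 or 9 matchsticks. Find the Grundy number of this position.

Build the Grundy sequence with g(k) = mex{g(k−s) : s ∈ {4, 7, 9}, s ≤ k}:
k:     0  1  2  3  4  5  6  7  8  9 10 11 12 13 14 15 16 17 18 19 20
g(k):  0  0  0  0  1  1  1  1  2  2  2  2  3  0  0  0  0  1  1  1  1
So g(20) = 1.

1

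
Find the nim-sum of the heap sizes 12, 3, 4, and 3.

8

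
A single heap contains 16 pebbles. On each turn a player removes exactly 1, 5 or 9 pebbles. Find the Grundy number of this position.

0

Compute g(0), g(1), … for moves {1, 5, 9}:
k:     0  1  2  3  4  5  6  7  8  9 10 11 12 13 14 15 16
g(k):  0  1  0  1  0  1  0  1  0  1  0  1  0  1  0  1  0
So g(16) = 0.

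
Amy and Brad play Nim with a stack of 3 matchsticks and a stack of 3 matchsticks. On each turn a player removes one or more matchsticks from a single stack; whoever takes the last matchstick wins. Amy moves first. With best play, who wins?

Nim-sum: 3 ⊕ 3 = 0.
The nim-sum is 0, so this is a P-position: the player to move is in a losing position under optimal play; Amy is about to move from it and so loses — Brad wins.

Brad wins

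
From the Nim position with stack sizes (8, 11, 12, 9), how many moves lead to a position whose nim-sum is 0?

Nim-sum: 8 XOR 11 XOR 12 XOR 9 = 6.
The overall nim-sum is X = 6. A stack of size p has a winning move iff p XOR X < p (reduce it to p XOR X).
  8: 8 XOR 6 = 14 ≥ 8 — no move.
  11: 11 XOR 6 = 13 ≥ 11 — no move.
  12: 12 XOR 6 = 10 < 12 — winning move (to 10).
  9: 9 XOR 6 = 15 ≥ 9 — no move.
That gives 1 winning move.

1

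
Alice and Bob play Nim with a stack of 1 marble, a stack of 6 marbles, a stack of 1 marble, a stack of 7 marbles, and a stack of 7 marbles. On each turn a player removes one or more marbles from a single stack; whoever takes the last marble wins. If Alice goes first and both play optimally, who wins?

Write each in binary and XOR column by column:
  001  (1)
  110  (6)
  001  (1)
  111  (7)
  111  (7)
  ---
  110  (6)
The nim-sum is 6 ≠ 0, so this is an N-position: the player to move can win; Alice has a winning move.

Alice wins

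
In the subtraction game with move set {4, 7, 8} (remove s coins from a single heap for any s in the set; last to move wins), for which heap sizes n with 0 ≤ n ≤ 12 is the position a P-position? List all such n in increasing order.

0, 1, 2, 3, 12

Grundy values for subtraction set {4, 7, 8}:
g(0) = mex{} = 0
g(1) = mex{} = 0
g(2) = mex{} = 0
g(3) = mex{} = 0
g(4) = mex{0} = 1
g(5) = mex{0} = 1
g(6) = mex{0} = 1
g(7) = mex{0} = 1
g(8) = mex{0,1} = 2
g(9) = mex{0,1} = 2
g(10) = mex{0,1} = 2
g(11) = mex{0,1} = 2
g(12) = mex{1,2} = 0
The P-positions (g = 0) in 0..12 are 0, 1, 2, 3, 12.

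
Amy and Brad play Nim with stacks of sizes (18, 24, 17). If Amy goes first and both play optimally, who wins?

Amy wins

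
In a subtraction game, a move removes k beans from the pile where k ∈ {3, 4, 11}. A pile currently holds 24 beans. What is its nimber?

1

Grundy values for subtraction set {3, 4, 11}:
k:     0  1  2  3  4  5  6  7  8  9 10 11 12 13 14 15 16 17 18 19 20 21 22 23 24
g(k):  0  0  0  1  1  1  2  0  0  0  1  1  1  2  0  0  0  1  1  1  2  0  0  0  1
So g(24) = 1.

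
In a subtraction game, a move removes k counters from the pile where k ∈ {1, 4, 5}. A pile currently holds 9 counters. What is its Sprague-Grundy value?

1

Compute g(0), g(1), … for moves {1, 4, 5}:
k:     0  1  2  3  4  5  6  7  8  9
g(k):  0  1  0  1  2  3  2  3  0  1
So g(9) = 1.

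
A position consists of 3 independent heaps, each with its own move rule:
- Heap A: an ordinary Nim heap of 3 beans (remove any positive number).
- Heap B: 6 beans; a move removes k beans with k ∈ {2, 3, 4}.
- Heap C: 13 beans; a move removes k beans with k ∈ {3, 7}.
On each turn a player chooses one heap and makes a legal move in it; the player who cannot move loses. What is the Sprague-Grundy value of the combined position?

2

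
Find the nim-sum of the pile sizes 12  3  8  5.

Nim-sum: 12 ⊕ 3 ⊕ 8 ⊕ 5 = 2.

2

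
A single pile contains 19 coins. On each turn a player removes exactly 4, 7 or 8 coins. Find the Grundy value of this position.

1

Build the Grundy sequence with g(k) = mex{g(k−s) : s ∈ {4, 7, 8}, s ≤ k}:
k:     0  1  2  3  4  5  6  7  8  9 10 11 12 13 14 15 16 17 18 19
g(k):  0  0  0  0  1  1  1  1  2  2  2  2  0  0  0  0  1  1  1  1
So g(19) = 1.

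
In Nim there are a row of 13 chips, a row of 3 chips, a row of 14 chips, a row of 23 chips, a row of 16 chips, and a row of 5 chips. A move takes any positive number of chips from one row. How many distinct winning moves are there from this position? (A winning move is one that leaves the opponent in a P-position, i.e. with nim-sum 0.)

Write each in binary and XOR column by column:
  01101  (13)
  00011  (3)
  01110  (14)
  10111  (23)
  10000  (16)
  00101  (5)
  -----
  00010  (2)
The overall nim-sum is X = 2. A row of size p has a winning move iff p XOR X < p (reduce it to p XOR X).
  13: 13 XOR 2 = 15 ≥ 13 — no move.
  3: 3 XOR 2 = 1 < 3 — winning move (to 1).
  14: 14 XOR 2 = 12 < 14 — winning move (to 12).
  23: 23 XOR 2 = 21 < 23 — winning move (to 21).
  16: 16 XOR 2 = 18 ≥ 16 — no move.
  5: 5 XOR 2 = 7 ≥ 5 — no move.
That gives 3 winning moves.

3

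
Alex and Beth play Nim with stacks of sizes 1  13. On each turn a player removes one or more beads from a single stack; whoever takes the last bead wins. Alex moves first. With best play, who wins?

Alex wins

Bitwise XOR of the heap sizes:
  0001  (1)
  1101  (13)
  ----
  1100  (12)
The nim-sum is 12 ≠ 0, so this is an N-position: the player to move can win; Alex has a winning move.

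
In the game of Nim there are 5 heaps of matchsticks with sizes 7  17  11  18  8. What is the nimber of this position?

7

Nim-sum: 7 ^ 17 ^ 11 ^ 18 ^ 8 = 7.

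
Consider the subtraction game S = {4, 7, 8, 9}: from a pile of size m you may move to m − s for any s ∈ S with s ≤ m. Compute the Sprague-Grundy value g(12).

3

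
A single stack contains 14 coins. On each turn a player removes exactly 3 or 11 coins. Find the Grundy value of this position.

0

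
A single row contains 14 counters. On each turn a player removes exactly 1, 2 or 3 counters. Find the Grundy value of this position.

2

Grundy values for subtraction set {1, 2, 3}:
g(0) = mex{} = 0
g(1) = mex{0} = 1
g(2) = mex{0,1} = 2
g(3) = mex{0,1,2} = 3
g(4) = mex{1,2,3} = 0
g(5) = mex{0,2,3} = 1
g(6) = mex{0,1,3} = 2
g(7) = mex{0,1,2} = 3
g(8) = mex{1,2,3} = 0
g(9) = mex{0,2,3} = 1
g(10) = mex{0,1,3} = 2
g(11) = mex{0,1,2} = 3
g(12) = mex{1,2,3} = 0
g(13) = mex{0,2,3} = 1
g(14) = mex{0,1,3} = 2
So g(14) = 2.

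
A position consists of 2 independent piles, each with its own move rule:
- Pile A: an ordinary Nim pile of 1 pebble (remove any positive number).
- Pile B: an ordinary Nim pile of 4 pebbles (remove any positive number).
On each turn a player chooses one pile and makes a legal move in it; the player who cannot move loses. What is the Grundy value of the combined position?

5

Pile A is a plain Nim pile of size 1, so its Grundy value is 1.
Pile B is a plain Nim pile of size 4, so its Grundy value is 4.
By the Sprague-Grundy theorem, the Grundy value of a sum of independent games is the XOR of the component values.
Combined value = 1 ⊕ 4 = 5.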